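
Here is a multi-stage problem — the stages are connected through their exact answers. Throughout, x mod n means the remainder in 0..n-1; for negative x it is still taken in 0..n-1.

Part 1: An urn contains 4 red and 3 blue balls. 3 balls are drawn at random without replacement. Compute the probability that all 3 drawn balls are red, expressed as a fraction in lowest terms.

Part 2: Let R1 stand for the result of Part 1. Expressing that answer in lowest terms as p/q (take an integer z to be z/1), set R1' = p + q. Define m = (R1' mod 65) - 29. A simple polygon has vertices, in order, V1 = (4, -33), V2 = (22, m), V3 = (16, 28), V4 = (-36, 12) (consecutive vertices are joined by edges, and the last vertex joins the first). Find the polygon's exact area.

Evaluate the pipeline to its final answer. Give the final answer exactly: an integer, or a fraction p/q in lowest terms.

1781

Part 1: total draws C(7,3) = 35; favorable C(4,3) = 4; P = 4/35; answer 4/35
Part 2: R1 = 4/35; threaded value p + q = 39; m = 10; cross terms: (4*10 - 22*-33)=766, (22*28 - 16*10)=456, (16*12 - -36*28)=1200, (-36*-33 - 4*12)=1140; twice the area = |3562| = 3562; area = 1781; answer 1781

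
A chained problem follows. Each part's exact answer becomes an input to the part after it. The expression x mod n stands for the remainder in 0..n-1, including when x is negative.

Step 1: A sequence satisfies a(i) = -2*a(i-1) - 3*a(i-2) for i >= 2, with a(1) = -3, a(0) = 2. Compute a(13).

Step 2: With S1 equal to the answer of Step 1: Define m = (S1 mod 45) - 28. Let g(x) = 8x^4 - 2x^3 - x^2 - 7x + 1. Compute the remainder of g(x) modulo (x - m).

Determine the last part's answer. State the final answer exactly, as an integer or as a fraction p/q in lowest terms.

Step 1: a(2) = -2*(-3) - 3*(2) = 0; iterating: a(2)=0, a(3)=9, a(4)=-18, a(5)=9, a(6)=36, a(7)=-99, a(8)=90, a(9)=117, a(10)=-504, a(11)=657, a(12)=198, a(13)=-2367; answer -2367
Step 2: S1 = -2367; m = -10; remainder = value at the root: 8*(-10)^4 - 2*(-10)^3 - 1*(-10)^2 - 7*(-10)^1 + 1 = (80000) + (2000) + (-100) + (70) + (1) = 81971; answer 81971

81971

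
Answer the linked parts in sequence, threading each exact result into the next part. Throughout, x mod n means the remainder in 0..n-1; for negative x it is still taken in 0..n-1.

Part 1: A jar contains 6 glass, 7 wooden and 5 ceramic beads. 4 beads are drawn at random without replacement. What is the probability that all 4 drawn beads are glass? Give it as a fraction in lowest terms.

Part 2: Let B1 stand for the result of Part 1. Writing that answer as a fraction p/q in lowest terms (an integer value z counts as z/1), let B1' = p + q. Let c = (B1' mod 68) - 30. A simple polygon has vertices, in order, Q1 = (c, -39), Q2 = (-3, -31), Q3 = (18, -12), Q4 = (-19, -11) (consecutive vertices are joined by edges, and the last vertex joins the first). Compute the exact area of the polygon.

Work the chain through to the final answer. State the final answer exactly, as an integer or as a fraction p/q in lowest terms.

686

Part 1: total draws C(18,4) = 3060; favorable C(6,4) = 15; P = 1/204; answer 1/204
Part 2: B1 = 1/204; threaded value p + q = 205; c = -29; cross terms: (-29*-31 - -3*-39)=782, (-3*-12 - 18*-31)=594, (18*-11 - -19*-12)=-426, (-19*-39 - -29*-11)=422; twice the area = |1372| = 1372; area = 686; answer 686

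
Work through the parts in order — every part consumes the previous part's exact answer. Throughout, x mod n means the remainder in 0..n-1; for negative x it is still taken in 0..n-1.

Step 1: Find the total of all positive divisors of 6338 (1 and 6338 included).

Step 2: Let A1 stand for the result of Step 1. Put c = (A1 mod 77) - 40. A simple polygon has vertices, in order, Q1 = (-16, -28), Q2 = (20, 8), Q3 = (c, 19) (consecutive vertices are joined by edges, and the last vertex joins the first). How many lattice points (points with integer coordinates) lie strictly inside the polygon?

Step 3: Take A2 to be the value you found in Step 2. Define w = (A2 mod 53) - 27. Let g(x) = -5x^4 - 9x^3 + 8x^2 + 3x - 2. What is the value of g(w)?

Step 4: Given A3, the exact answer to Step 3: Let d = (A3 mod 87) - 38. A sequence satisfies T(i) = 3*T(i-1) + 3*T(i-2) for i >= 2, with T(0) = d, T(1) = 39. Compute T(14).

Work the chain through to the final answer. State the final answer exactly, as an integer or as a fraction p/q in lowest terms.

2042017209

Step 1: 6338 = 2 * 3169; sigma = (1 + 2) * (1 + 3169) = 3 * 3170 = 9510; answer 9510
Step 2: A1 = 9510; c = -1; cross terms: (-16*8 - 20*-28)=432, (20*19 - -1*8)=388, (-1*-28 - -16*19)=332; twice the area = |1152| = 1152; area = 576; boundary points = 36 + 1 + 1 = 38; strictly interior points = area - boundary/2 + 1 = 558; answer 558
Step 3: A2 = 558; w = 1; -5*(1)^4 - 9*(1)^3 + 8*(1)^2 + 3*(1)^1 - 2 = (-5) + (-9) + (8) + (3) + (-2) = -5; answer -5
Step 4: A3 = -5; d = 44; T(2) = 3*(39) + 3*(44) = 249; iterating: T(2)=249, T(3)=864, T(4)=3339, T(5)=12609, T(6)=47844, T(7)=181359, T(8)=687609, T(9)=2606904, T(10)=9883539, T(11)=37471329, T(12)=142064604, T(13)=538607799, T(14)=2042017209; answer 2042017209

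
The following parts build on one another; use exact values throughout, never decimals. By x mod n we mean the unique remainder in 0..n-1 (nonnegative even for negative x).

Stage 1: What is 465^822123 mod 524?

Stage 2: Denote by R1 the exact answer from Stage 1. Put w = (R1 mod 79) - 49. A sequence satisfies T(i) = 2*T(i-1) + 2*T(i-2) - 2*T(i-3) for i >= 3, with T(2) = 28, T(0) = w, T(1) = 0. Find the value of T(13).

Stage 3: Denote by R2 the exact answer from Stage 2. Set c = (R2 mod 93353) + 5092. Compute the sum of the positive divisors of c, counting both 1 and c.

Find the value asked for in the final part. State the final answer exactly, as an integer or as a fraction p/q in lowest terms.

103776

Stage 1: squarings mod 524: 465^1=465, 465^2=337, 465^4=385, 465^8=457, 465^16=297, 465^32=177, 465^64=413, 465^128=269, 465^256=49, 465^512=305, 465^1024=277, 465^2048=225, 465^4096=321, 465^8192=337, 465^16384=385, 465^32768=457, 465^65536=297, 465^131072=177, 465^262144=413, 465^524288=269; 465^822123 = 465^1 * 465^2 * 465^8 * 465^32 * 465^64 * 465^256 * 465^512 * 465^2048 * 465^32768 * 465^262144 * 465^524288 = 29 (mod 524); answer 29
Stage 2: R1 = 29; w = -20; T(3) = 2*(28) + 2*(0) - 2*(-20) = 96; iterating: T(3)=96, T(4)=248, T(5)=632, T(6)=1568, T(7)=3904, T(8)=9680, T(9)=24032, T(10)=59616, T(11)=147936, T(12)=367040, T(13)=910720; answer 910720
Stage 3: R2 = 910720; c = 75635; 75635 = 5 * 7 * 2161; sigma = (1 + 5) * (1 + 7) * (1 + 2161) = 6 * 8 * 2162 = 103776; answer 103776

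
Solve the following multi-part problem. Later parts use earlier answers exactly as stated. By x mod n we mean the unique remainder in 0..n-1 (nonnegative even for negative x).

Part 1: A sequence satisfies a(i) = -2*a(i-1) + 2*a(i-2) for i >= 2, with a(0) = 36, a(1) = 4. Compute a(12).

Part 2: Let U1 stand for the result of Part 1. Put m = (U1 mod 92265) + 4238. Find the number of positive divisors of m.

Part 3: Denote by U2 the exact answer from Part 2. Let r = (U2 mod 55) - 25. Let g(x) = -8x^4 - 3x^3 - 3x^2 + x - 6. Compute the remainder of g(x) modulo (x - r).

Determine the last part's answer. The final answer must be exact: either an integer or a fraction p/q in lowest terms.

Part 1: a(2) = -2*(4) + 2*(36) = 64; iterating: a(2)=64, a(3)=-120, a(4)=368, a(5)=-976, a(6)=2688, a(7)=-7328, a(8)=20032, a(9)=-54720, a(10)=149504, a(11)=-408448, a(12)=1115904; answer 1115904
Part 2: U1 = 1115904; m = 12962; 12962 = 2 * 6481; number of divisors = (1+1) * (1+1) = 4; answer 4
Part 3: U2 = 4; r = -21; remainder = value at the root: -8*(-21)^4 - 3*(-21)^3 - 3*(-21)^2 + 1*(-21)^1 - 6 = (-1555848) + (27783) + (-1323) + (-21) + (-6) = -1529415; answer -1529415

-1529415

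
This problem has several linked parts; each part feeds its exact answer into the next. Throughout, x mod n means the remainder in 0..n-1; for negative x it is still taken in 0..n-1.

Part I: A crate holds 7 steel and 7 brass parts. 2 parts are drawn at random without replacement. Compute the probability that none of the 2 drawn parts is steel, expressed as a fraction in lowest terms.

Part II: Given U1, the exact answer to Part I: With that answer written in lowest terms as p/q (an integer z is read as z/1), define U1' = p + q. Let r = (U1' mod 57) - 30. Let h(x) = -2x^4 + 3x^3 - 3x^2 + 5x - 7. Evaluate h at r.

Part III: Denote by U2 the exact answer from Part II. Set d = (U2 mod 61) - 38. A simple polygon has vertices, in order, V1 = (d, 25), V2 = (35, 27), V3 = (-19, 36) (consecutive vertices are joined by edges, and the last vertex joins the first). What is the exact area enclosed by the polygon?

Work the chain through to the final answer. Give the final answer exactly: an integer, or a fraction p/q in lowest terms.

Part I: total draws C(14,2) = 91; favorable C(7,2) = 21; P = 3/13; answer 3/13
Part II: U1 = 3/13; threaded value p + q = 16; r = -14; -2*(-14)^4 + 3*(-14)^3 - 3*(-14)^2 + 5*(-14)^1 - 7 = (-76832) + (-8232) + (-588) + (-70) + (-7) = -85729; answer -85729
Part III: U2 = -85729; d = -1; cross terms: (-1*27 - 35*25)=-902, (35*36 - -19*27)=1773, (-19*25 - -1*36)=-439; twice the area = |432| = 432; area = 216; answer 216

216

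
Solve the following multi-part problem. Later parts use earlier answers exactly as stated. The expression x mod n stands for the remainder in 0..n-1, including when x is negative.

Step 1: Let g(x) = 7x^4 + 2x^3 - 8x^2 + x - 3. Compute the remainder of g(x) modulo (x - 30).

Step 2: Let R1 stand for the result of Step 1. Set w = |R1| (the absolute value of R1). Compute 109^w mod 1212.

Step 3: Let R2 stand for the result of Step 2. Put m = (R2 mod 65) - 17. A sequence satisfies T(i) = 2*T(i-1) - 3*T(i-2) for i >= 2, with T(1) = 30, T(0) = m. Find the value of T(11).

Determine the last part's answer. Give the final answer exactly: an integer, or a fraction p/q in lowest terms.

-7494

Step 1: remainder = value at the root: 7*(30)^4 + 2*(30)^3 - 8*(30)^2 + 1*(30)^1 - 3 = (5670000) + (54000) + (-7200) + (30) + (-3) = 5716827; answer 5716827
Step 2: R1 = 5716827; w = 5716827; squarings mod 1212: 109^1=109, 109^2=973, 109^4=157, 109^8=409, 109^16=25, 109^32=625, 109^64=361, 109^128=637, 109^256=961, 109^512=1189, 109^1024=529, 109^2048=1081, 109^4096=193, 109^8192=889, 109^16384=97, 109^32768=925, 109^65536=1165, 109^131072=997, 109^262144=169, 109^524288=685, 109^1048576=181, 109^2097152=37, 109^4194304=157; 109^5716827 = 109^1 * 109^2 * 109^8 * 109^16 * 109^64 * 109^256 * 109^512 * 109^2048 * 109^4096 * 109^8192 * 109^65536 * 109^131072 * 109^262144 * 109^1048576 * 109^4194304 = 673 (mod 1212); answer 673
Step 3: R2 = 673; m = 6; T(2) = 2*(30) - 3*(6) = 42; iterating: T(2)=42, T(3)=-6, T(4)=-138, T(5)=-258, T(6)=-102, T(7)=570, T(8)=1446, T(9)=1182, T(10)=-1974, T(11)=-7494; answer -7494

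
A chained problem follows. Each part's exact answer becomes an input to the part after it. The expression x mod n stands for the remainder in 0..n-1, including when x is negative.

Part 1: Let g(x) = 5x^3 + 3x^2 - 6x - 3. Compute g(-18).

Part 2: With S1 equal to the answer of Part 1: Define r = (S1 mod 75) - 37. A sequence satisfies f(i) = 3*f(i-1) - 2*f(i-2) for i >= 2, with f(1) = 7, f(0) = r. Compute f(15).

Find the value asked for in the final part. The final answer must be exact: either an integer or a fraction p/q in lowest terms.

65539

Part 1: 5*(-18)^3 + 3*(-18)^2 - 6*(-18)^1 - 3 = (-29160) + (972) + (108) + (-3) = -28083; answer -28083
Part 2: S1 = -28083; r = 5; f(2) = 3*(7) - 2*(5) = 11; iterating: f(2)=11, f(3)=19, f(4)=35, f(5)=67, f(6)=131, f(7)=259, f(8)=515, f(9)=1027, f(10)=2051, f(11)=4099, f(12)=8195, f(13)=16387, f(14)=32771, f(15)=65539; answer 65539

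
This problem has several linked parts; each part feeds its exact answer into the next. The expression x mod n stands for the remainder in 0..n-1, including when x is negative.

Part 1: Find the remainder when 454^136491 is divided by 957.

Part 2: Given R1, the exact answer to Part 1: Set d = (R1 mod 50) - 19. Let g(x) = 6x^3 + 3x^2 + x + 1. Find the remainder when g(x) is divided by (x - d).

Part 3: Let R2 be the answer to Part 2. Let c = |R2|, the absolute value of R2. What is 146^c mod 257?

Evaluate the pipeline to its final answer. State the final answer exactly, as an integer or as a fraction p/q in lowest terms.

Part 1: squarings mod 957: 454^1=454, 454^2=361, 454^4=169, 454^8=808, 454^16=190, 454^32=691, 454^64=895, 454^128=16, 454^256=256, 454^512=460, 454^1024=103, 454^2048=82, 454^4096=25, 454^8192=625, 454^16384=169, 454^32768=808, 454^65536=190, 454^131072=691; 454^136491 = 454^1 * 454^2 * 454^8 * 454^32 * 454^256 * 454^1024 * 454^4096 * 454^131072 = 124 (mod 957); answer 124
Part 2: R1 = 124; d = 5; remainder = value at the root: 6*(5)^3 + 3*(5)^2 + 1*(5)^1 + 1 = (750) + (75) + (5) + (1) = 831; answer 831
Part 3: R2 = 831; c = 831; squarings mod 257: 146^1=146, 146^2=242, 146^4=225, 146^8=253, 146^16=16, 146^32=256, 146^64=1, 146^128=1, 146^256=1, 146^512=1; 146^831 = 146^1 * 146^2 * 146^4 * 146^8 * 146^16 * 146^32 * 146^256 * 146^512 = 213 (mod 257); answer 213

213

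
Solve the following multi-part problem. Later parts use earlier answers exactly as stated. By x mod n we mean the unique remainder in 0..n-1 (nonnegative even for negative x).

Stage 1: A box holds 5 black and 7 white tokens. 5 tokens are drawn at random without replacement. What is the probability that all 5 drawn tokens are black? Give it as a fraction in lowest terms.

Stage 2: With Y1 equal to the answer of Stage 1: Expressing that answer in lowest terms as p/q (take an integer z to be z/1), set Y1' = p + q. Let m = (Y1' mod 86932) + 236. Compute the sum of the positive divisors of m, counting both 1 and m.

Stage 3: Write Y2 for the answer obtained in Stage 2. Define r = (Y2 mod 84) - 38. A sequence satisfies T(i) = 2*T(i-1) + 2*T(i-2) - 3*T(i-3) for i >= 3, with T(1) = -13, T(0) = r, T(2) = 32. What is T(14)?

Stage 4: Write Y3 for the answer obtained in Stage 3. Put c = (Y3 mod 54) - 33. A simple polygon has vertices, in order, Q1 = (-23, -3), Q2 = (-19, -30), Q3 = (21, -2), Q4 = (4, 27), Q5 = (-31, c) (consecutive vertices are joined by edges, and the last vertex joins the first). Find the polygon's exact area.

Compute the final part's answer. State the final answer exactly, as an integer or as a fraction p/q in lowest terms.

Stage 1: total draws C(12,5) = 792; favorable C(5,5) = 1; P = 1/792; answer 1/792
Stage 2: Y1 = 1/792; threaded value p + q = 793; m = 1029; 1029 = 3 * 7^3; sigma = (1 + 3) * (1 + 7 + 49 + 343) = 4 * 400 = 1600; answer 1600
Stage 3: Y2 = 1600; r = -34; T(3) = 2*(32) + 2*(-13) - 3*(-34) = 140; iterating: T(3)=140, T(4)=383, T(5)=950, T(6)=2246, T(7)=5243, T(8)=12128, T(9)=28004, T(10)=64535, T(11)=148694, T(12)=342446, T(13)=788675, T(14)=1816160; answer 1816160
Stage 4: Y3 = 1816160; c = -1; cross terms: (-23*-30 - -19*-3)=633, (-19*-2 - 21*-30)=668, (21*27 - 4*-2)=575, (4*-1 - -31*27)=833, (-31*-3 - -23*-1)=70; twice the area = |2779| = 2779; area = 2779/2; answer 2779/2

2779/2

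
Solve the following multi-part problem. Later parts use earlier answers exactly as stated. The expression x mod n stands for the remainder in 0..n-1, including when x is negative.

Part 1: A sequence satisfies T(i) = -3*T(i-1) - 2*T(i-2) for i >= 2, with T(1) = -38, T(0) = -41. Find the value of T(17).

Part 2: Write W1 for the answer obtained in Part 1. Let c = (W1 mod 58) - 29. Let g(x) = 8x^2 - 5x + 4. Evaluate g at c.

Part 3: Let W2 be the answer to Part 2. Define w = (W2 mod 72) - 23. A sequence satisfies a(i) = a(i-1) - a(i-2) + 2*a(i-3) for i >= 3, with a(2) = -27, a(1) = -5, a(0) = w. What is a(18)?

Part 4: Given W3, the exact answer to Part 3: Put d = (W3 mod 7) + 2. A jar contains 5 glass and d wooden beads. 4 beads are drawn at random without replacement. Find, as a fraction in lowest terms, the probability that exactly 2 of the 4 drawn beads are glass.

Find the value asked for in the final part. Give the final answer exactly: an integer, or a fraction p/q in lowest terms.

5/11

Part 1: T(2) = -3*(-38) - 2*(-41) = 196; iterating: T(2)=196, T(3)=-512, T(4)=1144, T(5)=-2408, T(6)=4936, T(7)=-9992, T(8)=20104, T(9)=-40328, T(10)=80776, T(11)=-161672, T(12)=323464, T(13)=-647048, T(14)=1294216, T(15)=-2588552, T(16)=5177224, T(17)=-10354568; answer -10354568
Part 2: W1 = -10354568; c = 27; 8*(27)^2 - 5*(27)^1 + 4 = (5832) + (-135) + (4) = 5701; answer 5701
Part 3: W2 = 5701; w = -10; a(3) = 1*(-27) - 1*(-5) + 2*(-10) = -42; iterating: a(3)=-42, a(4)=-25, a(5)=-37, a(6)=-96, a(7)=-109, a(8)=-87, a(9)=-170, a(10)=-301, a(11)=-305, a(12)=-344, a(13)=-641, a(14)=-907, a(15)=-954, a(16)=-1329, a(17)=-2189, a(18)=-2768; answer -2768
Part 4: W3 = -2768; d = 6; total draws C(11,4) = 330; favorable C(5,2)*C(6,2) = 150; P = 5/11; answer 5/11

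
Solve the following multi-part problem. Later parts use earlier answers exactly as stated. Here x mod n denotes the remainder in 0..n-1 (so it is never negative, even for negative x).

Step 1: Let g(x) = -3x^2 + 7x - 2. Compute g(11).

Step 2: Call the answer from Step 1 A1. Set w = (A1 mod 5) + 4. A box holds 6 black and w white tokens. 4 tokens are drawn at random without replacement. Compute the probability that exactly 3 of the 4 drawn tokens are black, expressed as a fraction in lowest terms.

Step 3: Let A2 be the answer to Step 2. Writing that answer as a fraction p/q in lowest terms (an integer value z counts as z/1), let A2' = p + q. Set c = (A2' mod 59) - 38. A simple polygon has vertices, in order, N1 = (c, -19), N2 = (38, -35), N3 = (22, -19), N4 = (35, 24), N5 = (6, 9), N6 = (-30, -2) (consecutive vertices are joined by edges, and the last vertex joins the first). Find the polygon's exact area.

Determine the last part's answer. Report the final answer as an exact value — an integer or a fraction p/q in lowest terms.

2863/2

Step 1: -3*(11)^2 + 7*(11)^1 - 2 = (-363) + (77) + (-2) = -288; answer -288
Step 2: A1 = -288; w = 6; total draws C(12,4) = 495; favorable C(6,3)*C(6,1) = 120; P = 8/33; answer 8/33
Step 3: A2 = 8/33; threaded value p + q = 41; c = 3; cross terms: (3*-35 - 38*-19)=617, (38*-19 - 22*-35)=48, (22*24 - 35*-19)=1193, (35*9 - 6*24)=171, (6*-2 - -30*9)=258, (-30*-19 - 3*-2)=576; twice the area = |2863| = 2863; area = 2863/2; answer 2863/2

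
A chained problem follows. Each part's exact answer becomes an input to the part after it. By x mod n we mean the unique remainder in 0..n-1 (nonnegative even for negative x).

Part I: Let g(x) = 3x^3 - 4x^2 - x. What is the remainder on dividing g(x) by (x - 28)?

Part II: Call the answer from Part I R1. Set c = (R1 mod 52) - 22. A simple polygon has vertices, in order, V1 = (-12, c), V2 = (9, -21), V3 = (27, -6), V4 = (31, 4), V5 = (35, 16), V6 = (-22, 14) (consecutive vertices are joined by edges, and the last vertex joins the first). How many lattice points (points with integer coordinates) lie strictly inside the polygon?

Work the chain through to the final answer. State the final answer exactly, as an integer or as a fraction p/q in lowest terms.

Part I: remainder = value at the root: 3*(28)^3 - 4*(28)^2 - 1*(28)^1 = (65856) + (-3136) + (-28) = 62692; answer 62692
Part II: R1 = 62692; c = 10; cross terms: (-12*-21 - 9*10)=162, (9*-6 - 27*-21)=513, (27*4 - 31*-6)=294, (31*16 - 35*4)=356, (35*14 - -22*16)=842, (-22*10 - -12*14)=-52; twice the area = |2115| = 2115; area = 2115/2; boundary points = 1 + 3 + 2 + 4 + 1 + 2 = 13; strictly interior points = area - boundary/2 + 1 = 1052; answer 1052

1052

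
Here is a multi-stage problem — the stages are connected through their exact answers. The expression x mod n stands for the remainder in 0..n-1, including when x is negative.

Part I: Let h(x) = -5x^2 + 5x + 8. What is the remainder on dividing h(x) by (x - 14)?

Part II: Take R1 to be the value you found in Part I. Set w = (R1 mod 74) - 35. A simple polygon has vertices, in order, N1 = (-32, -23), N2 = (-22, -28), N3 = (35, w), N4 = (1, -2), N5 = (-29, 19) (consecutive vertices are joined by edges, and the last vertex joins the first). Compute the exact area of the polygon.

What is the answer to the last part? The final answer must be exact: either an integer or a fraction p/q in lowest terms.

1961/2

Part I: remainder = value at the root: -5*(14)^2 + 5*(14)^1 + 8 = (-980) + (70) + (8) = -902; answer -902
Part II: R1 = -902; w = 25; cross terms: (-32*-28 - -22*-23)=390, (-22*25 - 35*-28)=430, (35*-2 - 1*25)=-95, (1*19 - -29*-2)=-39, (-29*-23 - -32*19)=1275; twice the area = |1961| = 1961; area = 1961/2; answer 1961/2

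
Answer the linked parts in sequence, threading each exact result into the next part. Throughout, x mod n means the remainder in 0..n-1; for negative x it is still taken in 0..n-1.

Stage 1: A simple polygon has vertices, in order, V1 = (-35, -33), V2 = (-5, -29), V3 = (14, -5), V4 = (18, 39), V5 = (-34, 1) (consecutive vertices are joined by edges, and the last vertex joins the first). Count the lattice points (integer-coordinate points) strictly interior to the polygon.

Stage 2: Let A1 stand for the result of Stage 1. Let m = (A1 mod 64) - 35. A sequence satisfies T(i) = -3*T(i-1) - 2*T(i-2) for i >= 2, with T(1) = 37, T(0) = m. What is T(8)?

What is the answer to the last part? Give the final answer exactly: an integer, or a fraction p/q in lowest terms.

-7911

Stage 1: cross terms: (-35*-29 - -5*-33)=850, (-5*-5 - 14*-29)=431, (14*39 - 18*-5)=636, (18*1 - -34*39)=1344, (-34*-33 - -35*1)=1157; twice the area = |4418| = 4418; area = 2209; boundary points = 2 + 1 + 4 + 2 + 1 = 10; strictly interior points = area - boundary/2 + 1 = 2205; answer 2205
Stage 2: A1 = 2205; m = -6; T(2) = -3*(37) - 2*(-6) = -99; iterating: T(2)=-99, T(3)=223, T(4)=-471, T(5)=967, T(6)=-1959, T(7)=3943, T(8)=-7911; answer -7911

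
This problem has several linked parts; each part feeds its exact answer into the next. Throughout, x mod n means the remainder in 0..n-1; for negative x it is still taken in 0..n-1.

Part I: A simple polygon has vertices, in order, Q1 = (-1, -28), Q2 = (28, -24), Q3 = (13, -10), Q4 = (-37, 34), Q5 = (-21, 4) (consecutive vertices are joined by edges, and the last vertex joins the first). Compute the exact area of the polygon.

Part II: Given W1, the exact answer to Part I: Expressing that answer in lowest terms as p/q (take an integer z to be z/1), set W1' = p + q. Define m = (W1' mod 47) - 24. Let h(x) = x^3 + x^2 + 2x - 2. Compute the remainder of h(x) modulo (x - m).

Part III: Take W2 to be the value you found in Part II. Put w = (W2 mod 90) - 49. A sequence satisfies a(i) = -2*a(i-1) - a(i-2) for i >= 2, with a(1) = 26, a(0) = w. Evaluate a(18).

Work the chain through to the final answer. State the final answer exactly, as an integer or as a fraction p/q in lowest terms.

Part I: cross terms: (-1*-24 - 28*-28)=808, (28*-10 - 13*-24)=32, (13*34 - -37*-10)=72, (-37*4 - -21*34)=566, (-21*-28 - -1*4)=592; twice the area = |2070| = 2070; area = 1035; answer 1035
Part II: W1 = 1035; threaded value p + q = 1036; m = -22; remainder = value at the root: 1*(-22)^3 + 1*(-22)^2 + 2*(-22)^1 - 2 = (-10648) + (484) + (-44) + (-2) = -10210; answer -10210
Part III: W2 = -10210; w = 1; a(2) = -2*(26) - 1*(1) = -53; iterating: a(2)=-53, a(3)=80, a(4)=-107, a(5)=134, a(6)=-161, a(7)=188, a(8)=-215, a(9)=242, a(10)=-269, a(11)=296, a(12)=-323, a(13)=350, a(14)=-377, a(15)=404, a(16)=-431, a(17)=458, a(18)=-485; answer -485

-485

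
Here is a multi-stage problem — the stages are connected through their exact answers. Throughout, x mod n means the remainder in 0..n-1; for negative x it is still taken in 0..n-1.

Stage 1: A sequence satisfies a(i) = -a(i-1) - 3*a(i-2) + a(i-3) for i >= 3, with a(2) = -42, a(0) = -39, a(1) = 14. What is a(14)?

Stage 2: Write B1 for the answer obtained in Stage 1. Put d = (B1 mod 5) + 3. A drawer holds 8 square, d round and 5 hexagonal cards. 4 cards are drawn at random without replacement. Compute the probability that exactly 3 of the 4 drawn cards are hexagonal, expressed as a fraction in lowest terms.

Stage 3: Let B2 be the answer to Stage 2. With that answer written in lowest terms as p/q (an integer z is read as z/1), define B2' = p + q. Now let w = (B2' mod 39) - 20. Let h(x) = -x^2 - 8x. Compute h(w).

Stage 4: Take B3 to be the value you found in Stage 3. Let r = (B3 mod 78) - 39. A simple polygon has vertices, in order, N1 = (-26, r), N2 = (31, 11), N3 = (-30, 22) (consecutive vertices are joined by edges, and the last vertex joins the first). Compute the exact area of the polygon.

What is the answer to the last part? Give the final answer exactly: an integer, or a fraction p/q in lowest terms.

Stage 1: a(3) = -1*(-42) - 3*(14) + 1*(-39) = -39; iterating: a(3)=-39, a(4)=179, a(5)=-104, a(6)=-472, a(7)=963, a(8)=349, a(9)=-3710, a(10)=3626, a(11)=7853, a(12)=-22441, a(13)=2508, a(14)=72668; answer 72668
Stage 2: B1 = 72668; d = 6; total draws C(19,4) = 3876; favorable C(5,3)*C(14,1) = 140; P = 35/969; answer 35/969
Stage 3: B2 = 35/969; threaded value p + q = 1004; w = 9; -1*(9)^2 - 8*(9)^1 = (-81) + (-72) = -153; answer -153
Stage 4: B3 = -153; r = -36; cross terms: (-26*11 - 31*-36)=830, (31*22 - -30*11)=1012, (-30*-36 - -26*22)=1652; twice the area = |3494| = 3494; area = 1747; answer 1747

1747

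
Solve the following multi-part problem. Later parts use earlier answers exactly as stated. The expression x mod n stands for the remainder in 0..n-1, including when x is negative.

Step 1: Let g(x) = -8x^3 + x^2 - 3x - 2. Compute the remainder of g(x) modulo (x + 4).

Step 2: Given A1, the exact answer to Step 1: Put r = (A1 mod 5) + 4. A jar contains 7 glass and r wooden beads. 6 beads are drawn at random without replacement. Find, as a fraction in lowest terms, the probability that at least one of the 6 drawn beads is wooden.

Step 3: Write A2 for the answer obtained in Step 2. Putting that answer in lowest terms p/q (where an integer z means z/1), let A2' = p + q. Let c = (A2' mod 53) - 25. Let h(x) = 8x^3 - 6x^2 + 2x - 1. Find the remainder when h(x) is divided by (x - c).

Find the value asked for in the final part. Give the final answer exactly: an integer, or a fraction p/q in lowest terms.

Step 1: remainder = value at the root: -8*(-4)^3 + 1*(-4)^2 - 3*(-4)^1 - 2 = (512) + (16) + (12) + (-2) = 538; answer 538
Step 2: A1 = 538; r = 7; total draws C(14,6) = 3003; complement C(7,6) = 7; favorable 3003 - 7 = 2996; P = 428/429; answer 428/429
Step 3: A2 = 428/429; threaded value p + q = 857; c = -16; remainder = value at the root: 8*(-16)^3 - 6*(-16)^2 + 2*(-16)^1 - 1 = (-32768) + (-1536) + (-32) + (-1) = -34337; answer -34337

-34337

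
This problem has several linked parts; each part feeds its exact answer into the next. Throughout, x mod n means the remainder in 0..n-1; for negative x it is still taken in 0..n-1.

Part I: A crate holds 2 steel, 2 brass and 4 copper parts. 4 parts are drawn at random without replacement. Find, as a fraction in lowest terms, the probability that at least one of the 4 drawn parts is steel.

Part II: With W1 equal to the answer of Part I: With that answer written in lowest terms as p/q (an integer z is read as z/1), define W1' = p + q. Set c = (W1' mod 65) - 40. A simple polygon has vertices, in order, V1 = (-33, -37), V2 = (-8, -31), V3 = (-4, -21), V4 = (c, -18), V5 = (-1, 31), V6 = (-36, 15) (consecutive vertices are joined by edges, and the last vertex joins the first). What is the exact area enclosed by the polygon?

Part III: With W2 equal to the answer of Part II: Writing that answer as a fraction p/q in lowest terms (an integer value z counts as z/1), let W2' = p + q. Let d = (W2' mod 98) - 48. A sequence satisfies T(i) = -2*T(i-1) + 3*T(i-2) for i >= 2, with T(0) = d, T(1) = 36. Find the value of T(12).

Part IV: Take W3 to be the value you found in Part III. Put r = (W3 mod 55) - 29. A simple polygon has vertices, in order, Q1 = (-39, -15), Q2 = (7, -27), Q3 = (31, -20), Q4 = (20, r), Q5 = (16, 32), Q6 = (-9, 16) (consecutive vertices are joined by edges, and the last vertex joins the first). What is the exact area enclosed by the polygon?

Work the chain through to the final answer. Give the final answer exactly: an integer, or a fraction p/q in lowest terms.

4243/2

Part I: total draws C(8,4) = 70; complement C(6,4) = 15; favorable 70 - 15 = 55; P = 11/14; answer 11/14
Part II: W1 = 11/14; threaded value p + q = 25; c = -15; cross terms: (-33*-31 - -8*-37)=727, (-8*-21 - -4*-31)=44, (-4*-18 - -15*-21)=-243, (-15*31 - -1*-18)=-483, (-1*15 - -36*31)=1101, (-36*-37 - -33*15)=1827; twice the area = |2973| = 2973; area = 2973/2; answer 2973/2
Part III: W2 = 2973/2; threaded value p + q = 2975; d = -13; T(2) = -2*(36) + 3*(-13) = -111; iterating: T(2)=-111, T(3)=330, T(4)=-993, T(5)=2976, T(6)=-8931, T(7)=26790, T(8)=-80373, T(9)=241116, T(10)=-723351, T(11)=2170050, T(12)=-6510153; answer -6510153
Part IV: W3 = -6510153; r = 3; cross terms: (-39*-27 - 7*-15)=1158, (7*-20 - 31*-27)=697, (31*3 - 20*-20)=493, (20*32 - 16*3)=592, (16*16 - -9*32)=544, (-9*-15 - -39*16)=759; twice the area = |4243| = 4243; area = 4243/2; answer 4243/2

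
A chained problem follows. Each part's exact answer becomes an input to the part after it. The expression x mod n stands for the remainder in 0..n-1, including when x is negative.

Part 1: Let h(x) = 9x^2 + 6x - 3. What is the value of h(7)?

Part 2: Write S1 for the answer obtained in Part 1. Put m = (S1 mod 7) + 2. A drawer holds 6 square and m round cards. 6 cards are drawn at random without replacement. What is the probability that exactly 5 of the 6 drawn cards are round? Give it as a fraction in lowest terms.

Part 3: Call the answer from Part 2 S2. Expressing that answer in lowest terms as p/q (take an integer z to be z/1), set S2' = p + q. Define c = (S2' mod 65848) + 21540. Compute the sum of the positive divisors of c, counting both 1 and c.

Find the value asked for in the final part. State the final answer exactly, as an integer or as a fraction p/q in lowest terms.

Part 1: 9*(7)^2 + 6*(7)^1 - 3 = (441) + (42) + (-3) = 480; answer 480
Part 2: S1 = 480; m = 6; total draws C(12,6) = 924; favorable C(6,5)*C(6,1) = 36; P = 3/77; answer 3/77
Part 3: S2 = 3/77; threaded value p + q = 80; c = 21620; 21620 = 2^2 * 5 * 23 * 47; sigma = (1 + 2 + 4) * (1 + 5) * (1 + 23) * (1 + 47) = 7 * 6 * 24 * 48 = 48384; answer 48384

48384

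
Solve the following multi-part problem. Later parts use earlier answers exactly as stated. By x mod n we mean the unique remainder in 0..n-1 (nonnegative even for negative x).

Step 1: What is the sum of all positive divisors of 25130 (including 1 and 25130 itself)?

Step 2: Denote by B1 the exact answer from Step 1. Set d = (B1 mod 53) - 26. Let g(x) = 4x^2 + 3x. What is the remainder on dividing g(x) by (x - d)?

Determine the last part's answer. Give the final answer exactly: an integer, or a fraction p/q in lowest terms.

Step 1: 25130 = 2 * 5 * 7 * 359; sigma = (1 + 2) * (1 + 5) * (1 + 7) * (1 + 359) = 3 * 6 * 8 * 360 = 51840; answer 51840
Step 2: B1 = 51840; d = -20; remainder = value at the root: 4*(-20)^2 + 3*(-20)^1 = (1600) + (-60) = 1540; answer 1540

1540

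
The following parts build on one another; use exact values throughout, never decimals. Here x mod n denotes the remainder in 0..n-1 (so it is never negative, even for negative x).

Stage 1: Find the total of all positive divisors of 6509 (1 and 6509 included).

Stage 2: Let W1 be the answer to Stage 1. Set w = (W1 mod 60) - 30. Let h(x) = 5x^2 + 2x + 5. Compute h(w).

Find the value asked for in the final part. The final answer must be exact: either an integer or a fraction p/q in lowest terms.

Stage 1: 6509 = 23 * 283; sigma = (1 + 23) * (1 + 283) = 24 * 284 = 6816; answer 6816
Stage 2: W1 = 6816; w = 6; 5*(6)^2 + 2*(6)^1 + 5 = (180) + (12) + (5) = 197; answer 197

197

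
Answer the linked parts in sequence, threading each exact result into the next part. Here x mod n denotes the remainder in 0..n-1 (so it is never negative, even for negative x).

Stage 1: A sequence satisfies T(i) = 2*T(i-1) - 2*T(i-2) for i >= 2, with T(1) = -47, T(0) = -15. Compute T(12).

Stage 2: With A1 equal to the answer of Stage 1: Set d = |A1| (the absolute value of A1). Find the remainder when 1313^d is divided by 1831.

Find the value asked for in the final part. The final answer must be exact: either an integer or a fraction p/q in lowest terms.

Stage 1: T(2) = 2*(-47) - 2*(-15) = -64; iterating: T(2)=-64, T(3)=-34, T(4)=60, T(5)=188, T(6)=256, T(7)=136, T(8)=-240, T(9)=-752, T(10)=-1024, T(11)=-544, T(12)=960; answer 960
Stage 2: A1 = 960; d = 960; squarings mod 1831: 1313^1=1313, 1313^2=998, 1313^4=1771, 1313^8=1769, 1313^16=182, 1313^32=166, 1313^64=91, 1313^128=957, 1313^256=349, 1313^512=955; 1313^960 = 1313^64 * 1313^128 * 1313^256 * 1313^512 = 1491 (mod 1831); answer 1491

1491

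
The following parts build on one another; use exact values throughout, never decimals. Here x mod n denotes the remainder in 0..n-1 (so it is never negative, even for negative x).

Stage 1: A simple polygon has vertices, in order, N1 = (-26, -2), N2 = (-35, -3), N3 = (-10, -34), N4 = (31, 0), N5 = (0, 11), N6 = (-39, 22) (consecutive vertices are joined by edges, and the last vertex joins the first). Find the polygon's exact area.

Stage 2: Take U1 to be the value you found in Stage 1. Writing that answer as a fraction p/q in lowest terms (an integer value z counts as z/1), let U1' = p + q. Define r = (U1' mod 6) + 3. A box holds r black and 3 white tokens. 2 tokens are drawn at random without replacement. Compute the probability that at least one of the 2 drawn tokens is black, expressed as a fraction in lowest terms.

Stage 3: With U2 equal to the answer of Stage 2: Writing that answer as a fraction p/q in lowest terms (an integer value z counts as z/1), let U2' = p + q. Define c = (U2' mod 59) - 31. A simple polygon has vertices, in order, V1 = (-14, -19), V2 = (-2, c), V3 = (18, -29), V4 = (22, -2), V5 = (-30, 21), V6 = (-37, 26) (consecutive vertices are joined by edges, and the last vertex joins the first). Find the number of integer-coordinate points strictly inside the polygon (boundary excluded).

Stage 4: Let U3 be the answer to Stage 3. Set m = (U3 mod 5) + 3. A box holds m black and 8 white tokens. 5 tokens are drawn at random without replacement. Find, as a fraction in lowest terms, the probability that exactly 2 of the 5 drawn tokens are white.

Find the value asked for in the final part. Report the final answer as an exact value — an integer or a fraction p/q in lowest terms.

Stage 1: cross terms: (-26*-3 - -35*-2)=8, (-35*-34 - -10*-3)=1160, (-10*0 - 31*-34)=1054, (31*11 - 0*0)=341, (0*22 - -39*11)=429, (-39*-2 - -26*22)=650; twice the area = |3642| = 3642; area = 1821; answer 1821
Stage 2: U1 = 1821; threaded value p + q = 1822; r = 7; total draws C(10,2) = 45; complement C(3,2) = 3; favorable 45 - 3 = 42; P = 14/15; answer 14/15
Stage 3: U2 = 14/15; threaded value p + q = 29; c = -2; cross terms: (-14*-2 - -2*-19)=-10, (-2*-29 - 18*-2)=94, (18*-2 - 22*-29)=602, (22*21 - -30*-2)=402, (-30*26 - -37*21)=-3, (-37*-19 - -14*26)=1067; twice the area = |2152| = 2152; area = 1076; boundary points = 1 + 1 + 1 + 1 + 1 + 1 = 6; strictly interior points = area - boundary/2 + 1 = 1074; answer 1074
Stage 4: U3 = 1074; m = 7; total draws C(15,5) = 3003; favorable C(8,2)*C(7,3) = 980; P = 140/429; answer 140/429

140/429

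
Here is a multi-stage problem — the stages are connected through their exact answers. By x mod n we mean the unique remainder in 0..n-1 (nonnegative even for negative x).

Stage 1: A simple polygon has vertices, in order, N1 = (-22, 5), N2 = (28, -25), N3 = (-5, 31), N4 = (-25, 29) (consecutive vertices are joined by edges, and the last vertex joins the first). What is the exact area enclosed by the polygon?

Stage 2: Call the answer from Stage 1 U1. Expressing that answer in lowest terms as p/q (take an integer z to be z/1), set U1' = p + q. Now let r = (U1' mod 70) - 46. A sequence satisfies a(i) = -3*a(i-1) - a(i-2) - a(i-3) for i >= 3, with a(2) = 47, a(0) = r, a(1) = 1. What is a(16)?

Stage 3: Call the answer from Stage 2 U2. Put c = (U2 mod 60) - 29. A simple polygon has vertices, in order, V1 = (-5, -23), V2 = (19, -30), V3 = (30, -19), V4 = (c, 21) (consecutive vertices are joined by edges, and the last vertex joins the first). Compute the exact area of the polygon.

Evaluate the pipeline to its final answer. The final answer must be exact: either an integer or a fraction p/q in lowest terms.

1853/2

Stage 1: cross terms: (-22*-25 - 28*5)=410, (28*31 - -5*-25)=743, (-5*29 - -25*31)=630, (-25*5 - -22*29)=513; twice the area = |2296| = 2296; area = 1148; answer 1148
Stage 2: U1 = 1148; threaded value p + q = 1149; r = -17; a(3) = -3*(47) - 1*(1) - 1*(-17) = -125; iterating: a(3)=-125, a(4)=327, a(5)=-903, a(6)=2507, a(7)=-6945, a(8)=19231, a(9)=-53255, a(10)=147479, a(11)=-408413, a(12)=1131015, a(13)=-3132111, a(14)=8673731, a(15)=-24020097, a(16)=66518671; answer 66518671
Stage 3: U2 = 66518671; c = 2; cross terms: (-5*-30 - 19*-23)=587, (19*-19 - 30*-30)=539, (30*21 - 2*-19)=668, (2*-23 - -5*21)=59; twice the area = |1853| = 1853; area = 1853/2; answer 1853/2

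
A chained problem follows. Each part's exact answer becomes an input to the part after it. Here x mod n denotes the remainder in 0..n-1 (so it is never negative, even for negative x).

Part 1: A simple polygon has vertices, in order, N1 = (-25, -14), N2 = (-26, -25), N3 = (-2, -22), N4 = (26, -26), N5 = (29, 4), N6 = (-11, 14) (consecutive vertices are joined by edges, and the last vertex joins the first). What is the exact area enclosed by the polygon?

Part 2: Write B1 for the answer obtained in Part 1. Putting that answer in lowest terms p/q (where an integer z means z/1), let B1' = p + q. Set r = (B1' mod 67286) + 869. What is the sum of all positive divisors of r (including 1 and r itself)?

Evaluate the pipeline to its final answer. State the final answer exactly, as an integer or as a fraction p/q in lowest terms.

Part 1: cross terms: (-25*-25 - -26*-14)=261, (-26*-22 - -2*-25)=522, (-2*-26 - 26*-22)=624, (26*4 - 29*-26)=858, (29*14 - -11*4)=450, (-11*-14 - -25*14)=504; twice the area = |3219| = 3219; area = 3219/2; answer 3219/2
Part 2: B1 = 3219/2; threaded value p + q = 3221; r = 4090; 4090 = 2 * 5 * 409; sigma = (1 + 2) * (1 + 5) * (1 + 409) = 3 * 6 * 410 = 7380; answer 7380

7380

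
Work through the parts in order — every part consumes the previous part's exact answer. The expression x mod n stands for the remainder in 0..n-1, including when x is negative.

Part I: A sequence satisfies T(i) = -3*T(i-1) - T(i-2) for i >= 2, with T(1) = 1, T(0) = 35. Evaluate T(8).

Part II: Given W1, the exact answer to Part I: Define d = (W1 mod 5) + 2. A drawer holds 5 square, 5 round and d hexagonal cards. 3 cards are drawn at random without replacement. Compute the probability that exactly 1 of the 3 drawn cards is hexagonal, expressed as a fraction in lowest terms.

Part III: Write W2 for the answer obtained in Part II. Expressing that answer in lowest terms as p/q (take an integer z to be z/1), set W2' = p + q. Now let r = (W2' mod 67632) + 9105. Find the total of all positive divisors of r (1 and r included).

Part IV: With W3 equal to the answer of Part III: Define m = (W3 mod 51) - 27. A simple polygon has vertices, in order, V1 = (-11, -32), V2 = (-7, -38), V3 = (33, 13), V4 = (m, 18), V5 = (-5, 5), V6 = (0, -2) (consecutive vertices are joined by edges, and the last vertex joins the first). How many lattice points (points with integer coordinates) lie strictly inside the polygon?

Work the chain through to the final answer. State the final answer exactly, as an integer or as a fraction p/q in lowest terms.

1076

Part I: T(2) = -3*(1) - 1*(35) = -38; iterating: T(2)=-38, T(3)=113, T(4)=-301, T(5)=790, T(6)=-2069, T(7)=5417, T(8)=-14182; answer -14182
Part II: W1 = -14182; d = 5; total draws C(15,3) = 455; favorable C(5,1)*C(10,2) = 225; P = 45/91; answer 45/91
Part III: W2 = 45/91; threaded value p + q = 136; r = 9241; 9241 is prime, so its only divisors are 1 and 9241; sigma = 1 + 9241 = 9242; answer 9242
Part IV: W3 = 9242; m = -16; cross terms: (-11*-38 - -7*-32)=194, (-7*13 - 33*-38)=1163, (33*18 - -16*13)=802, (-16*5 - -5*18)=10, (-5*-2 - 0*5)=10, (0*-32 - -11*-2)=-22; twice the area = |2157| = 2157; area = 2157/2; boundary points = 2 + 1 + 1 + 1 + 1 + 1 = 7; strictly interior points = area - boundary/2 + 1 = 1076; answer 1076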